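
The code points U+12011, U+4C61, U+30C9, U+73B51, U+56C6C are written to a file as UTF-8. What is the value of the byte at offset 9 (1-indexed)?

0x83

1-indexed offset 9 is 0-indexed offset 8.
U+12011 → 4-byte form F0 92 80 91 at offsets 0–3.
U+4C61 → 3-byte form E4 B1 A1 at offsets 4–6.
U+30C9 → 3-byte form E3 83 89 at offsets 7–9.
Offset 8 falls in char 3's range; it's byte 2 of E3 83 89 = 0x83.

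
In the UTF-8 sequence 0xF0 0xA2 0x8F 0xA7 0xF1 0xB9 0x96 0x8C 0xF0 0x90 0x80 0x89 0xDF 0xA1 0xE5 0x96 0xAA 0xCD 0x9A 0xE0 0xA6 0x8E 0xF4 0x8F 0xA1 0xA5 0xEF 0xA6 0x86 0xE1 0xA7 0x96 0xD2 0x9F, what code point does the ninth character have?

Offset 0: leading byte 0xF0 = 11110000 → 4-byte char #1 = F0 A2 8F A7.
Offset 4: leading byte 0xF1 = 11110001 → 4-byte char #2 = F1 B9 96 8C.
Offset 8: leading byte 0xF0 = 11110000 → 4-byte char #3 = F0 90 80 89.
Offset 12: leading byte 0xDF = 11011111 → 2-byte char #4 = DF A1.
Offset 14: leading byte 0xE5 = 11100101 → 3-byte char #5 = E5 96 AA.
Offset 17: leading byte 0xCD = 11001101 → 2-byte char #6 = CD 9A.
Offset 19: leading byte 0xE0 = 11100000 → 3-byte char #7 = E0 A6 8E.
Offset 22: leading byte 0xF4 = 11110100 → 4-byte char #8 = F4 8F A1 A5.
Offset 26: leading byte 0xEF = 11101111 → 3-byte char #9 = EF A6 86.
Leading byte 0xEF = 11101111 matches 1110xxxx → 3-byte sequence.
Byte 1: 0xEF = 11101111, payload 1111 (4 bits).
Byte 2: 0xA6 = 10100110 (10xxxxxx ✓), payload 100110.
Byte 3: 0x86 = 10000110 (10xxxxxx ✓), payload 000110.
Concatenate: 1111100110000110 = 0xF986 (16 bits → U+F986).

U+F986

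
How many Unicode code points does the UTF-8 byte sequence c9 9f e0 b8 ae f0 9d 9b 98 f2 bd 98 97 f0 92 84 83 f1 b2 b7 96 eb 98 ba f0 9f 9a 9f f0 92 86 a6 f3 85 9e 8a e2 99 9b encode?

Byte at offset 0: 0xC9 = 11001001 → 2-byte char (#1). Advance 2.
Byte at offset 2: 0xE0 = 11100000 → 3-byte char (#2). Advance 3.
Byte at offset 5: 0xF0 = 11110000 → 4-byte char (#3). Advance 4.
Byte at offset 9: 0xF2 = 11110010 → 4-byte char (#4). Advance 4.
Byte at offset 13: 0xF0 = 11110000 → 4-byte char (#5). Advance 4.
Byte at offset 17: 0xF1 = 11110001 → 4-byte char (#6). Advance 4.
Byte at offset 21: 0xEB = 11101011 → 3-byte char (#7). Advance 3.
Byte at offset 24: 0xF0 = 11110000 → 4-byte char (#8). Advance 4.
Byte at offset 28: 0xF0 = 11110000 → 4-byte char (#9). Advance 4.
Byte at offset 32: 0xF3 = 11110011 → 4-byte char (#10). Advance 4.
Byte at offset 36: 0xE2 = 11100010 → 3-byte char (#11). Advance 3.
Reached end at offset 39 after 11 code points.

11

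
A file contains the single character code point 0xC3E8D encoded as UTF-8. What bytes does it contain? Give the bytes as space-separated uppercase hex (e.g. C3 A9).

U+C3E8D = 0xC3E8D = 802445 decimal. In range U+10000–U+10FFFF → 4-byte form: 11110xxx 10xxxxxx 10xxxxxx 10xxxxxx.
Binary (21 bits): 011000011111010001101.
Split 3+6+6+6: 011 | 000011 | 111010 | 001101.
Byte 1: 11110011 = 0xF3.
Byte 2: 10000011 = 0x83.
Byte 3: 10111010 = 0xBA.
Byte 4: 10001101 = 0x8D.

F3 83 BA 8D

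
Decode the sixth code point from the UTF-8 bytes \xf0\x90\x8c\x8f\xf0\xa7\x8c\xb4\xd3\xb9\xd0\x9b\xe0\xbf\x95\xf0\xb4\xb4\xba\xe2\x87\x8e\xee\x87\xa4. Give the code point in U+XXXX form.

U+34D3A

Offset 0: leading byte 0xF0 = 11110000 → 4-byte char #1 = F0 90 8C 8F.
Offset 4: leading byte 0xF0 = 11110000 → 4-byte char #2 = F0 A7 8C B4.
Offset 8: leading byte 0xD3 = 11010011 → 2-byte char #3 = D3 B9.
Offset 10: leading byte 0xD0 = 11010000 → 2-byte char #4 = D0 9B.
Offset 12: leading byte 0xE0 = 11100000 → 3-byte char #5 = E0 BF 95.
Offset 15: leading byte 0xF0 = 11110000 → 4-byte char #6 = F0 B4 B4 BA.
Leading byte 0xF0 = 11110000 matches 11110xxx → 4-byte sequence.
Byte 1: 0xF0 = 11110000, payload 000 (3 bits).
Byte 2: 0xB4 = 10110100 (10xxxxxx ✓), payload 110100.
Byte 3: 0xB4 = 10110100 (10xxxxxx ✓), payload 110100.
Byte 4: 0xBA = 10111010 (10xxxxxx ✓), payload 111010.
Concatenate: 000110100110100111010 = 0x34D3A (21 bits → U+34D3A).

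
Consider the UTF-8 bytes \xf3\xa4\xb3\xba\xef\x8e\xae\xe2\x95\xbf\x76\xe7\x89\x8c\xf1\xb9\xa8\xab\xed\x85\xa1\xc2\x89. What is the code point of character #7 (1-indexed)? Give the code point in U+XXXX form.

U+D161

Offset 0: leading byte 0xF3 = 11110011 → 4-byte char #1 = F3 A4 B3 BA.
Offset 4: leading byte 0xEF = 11101111 → 3-byte char #2 = EF 8E AE.
Offset 7: leading byte 0xE2 = 11100010 → 3-byte char #3 = E2 95 BF.
Offset 10: leading byte 0x76 = 01110110 → 1-byte char #4 = 76.
Offset 11: leading byte 0xE7 = 11100111 → 3-byte char #5 = E7 89 8C.
Offset 14: leading byte 0xF1 = 11110001 → 4-byte char #6 = F1 B9 A8 AB.
Offset 18: leading byte 0xED = 11101101 → 3-byte char #7 = ED 85 A1.
Leading byte 0xED = 11101101 matches 1110xxxx → 3-byte sequence.
Byte 1: 0xED = 11101101, payload 1101 (4 bits).
Byte 2: 0x85 = 10000101 (10xxxxxx ✓), payload 000101.
Byte 3: 0xA1 = 10100001 (10xxxxxx ✓), payload 100001.
Concatenate: 1101000101100001 = 0xD161 (16 bits → U+D161).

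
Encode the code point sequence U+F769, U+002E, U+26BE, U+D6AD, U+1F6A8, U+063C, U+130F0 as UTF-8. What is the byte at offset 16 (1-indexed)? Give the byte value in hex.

0xBC

1-indexed offset 16 is 0-indexed offset 15.
U+F769 → 3-byte form EF 9D A9 at offsets 0–2.
U+002E → 1-byte form 2E at offsets 3–3.
U+26BE → 3-byte form E2 9A BE at offsets 4–6.
U+D6AD → 3-byte form ED 9A AD at offsets 7–9.
U+1F6A8 → 4-byte form F0 9F 9A A8 at offsets 10–13.
U+063C → 2-byte form D8 BC at offsets 14–15.
Offset 15 falls in char 6's range; it's byte 2 of D8 BC = 0xBC.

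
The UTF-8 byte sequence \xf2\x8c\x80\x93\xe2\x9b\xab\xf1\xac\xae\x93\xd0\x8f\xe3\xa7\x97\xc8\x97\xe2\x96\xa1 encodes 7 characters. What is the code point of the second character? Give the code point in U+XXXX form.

Offset 0: leading byte 0xF2 = 11110010 → 4-byte char #1 = F2 8C 80 93.
Offset 4: leading byte 0xE2 = 11100010 → 3-byte char #2 = E2 9B AB.
Leading byte 0xE2 = 11100010 matches 1110xxxx → 3-byte sequence.
Byte 1: 0xE2 = 11100010, payload 0010 (4 bits).
Byte 2: 0x9B = 10011011 (10xxxxxx ✓), payload 011011.
Byte 3: 0xAB = 10101011 (10xxxxxx ✓), payload 101011.
Concatenate: 0010011011101011 = 0x26EB (16 bits → U+26EB).

U+26EB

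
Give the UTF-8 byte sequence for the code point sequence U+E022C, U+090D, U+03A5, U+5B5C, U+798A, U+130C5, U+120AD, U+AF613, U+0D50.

F3 A0 88 AC E0 A4 8D CE A5 E5 AD 9C E7 A6 8A F0 93 83 85 F0 92 82 AD F2 AF 98 93 E0 B5 90

U+E022C: 4-byte form → F3 A0 88 AC.
U+090D: 3-byte form → E0 A4 8D.
U+03A5: 2-byte form → CE A5.
U+5B5C: 3-byte form → E5 AD 9C.
U+798A: 3-byte form → E7 A6 8A.
U+130C5: 4-byte form → F0 93 83 85.
U+120AD: 4-byte form → F0 92 82 AD.
U+AF613: 4-byte form → F2 AF 98 93.
U+0D50: 3-byte form → E0 B5 90.
Concatenated (30 bytes): F3 A0 88 AC E0 A4 8D CE A5 E5 AD 9C E7 A6 8A F0 93 83 85 F0 92 82 AD F2 AF 98 93 E0 B5 90.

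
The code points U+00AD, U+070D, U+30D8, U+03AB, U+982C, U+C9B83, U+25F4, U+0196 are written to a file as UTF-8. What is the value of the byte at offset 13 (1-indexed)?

0xF3

1-indexed offset 13 is 0-indexed offset 12.
U+00AD → 2-byte form C2 AD at offsets 0–1.
U+070D → 2-byte form DC 8D at offsets 2–3.
U+30D8 → 3-byte form E3 83 98 at offsets 4–6.
U+03AB → 2-byte form CE AB at offsets 7–8.
U+982C → 3-byte form E9 A0 AC at offsets 9–11.
U+C9B83 → 4-byte form F3 89 AE 83 at offsets 12–15.
Offset 12 falls in char 6's range; it's byte 1 of F3 89 AE 83 = 0xF3.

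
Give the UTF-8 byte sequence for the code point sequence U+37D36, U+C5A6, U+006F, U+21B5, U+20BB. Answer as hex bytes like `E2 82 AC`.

U+37D36: 4-byte form → F0 B7 B4 B6.
U+C5A6: 3-byte form → EC 96 A6.
U+006F: 1-byte form → 6F.
U+21B5: 3-byte form → E2 86 B5.
U+20BB: 3-byte form → E2 82 BB.
Concatenated (14 bytes): F0 B7 B4 B6 EC 96 A6 6F E2 86 B5 E2 82 BB.

F0 B7 B4 B6 EC 96 A6 6F E2 86 B5 E2 82 BB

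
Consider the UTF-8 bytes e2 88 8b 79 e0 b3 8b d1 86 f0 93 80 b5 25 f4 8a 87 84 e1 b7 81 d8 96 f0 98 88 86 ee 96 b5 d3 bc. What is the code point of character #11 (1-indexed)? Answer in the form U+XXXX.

U+E5B5

Offset 0: leading byte 0xE2 = 11100010 → 3-byte char #1 = E2 88 8B.
Offset 3: leading byte 0x79 = 01111001 → 1-byte char #2 = 79.
Offset 4: leading byte 0xE0 = 11100000 → 3-byte char #3 = E0 B3 8B.
Offset 7: leading byte 0xD1 = 11010001 → 2-byte char #4 = D1 86.
Offset 9: leading byte 0xF0 = 11110000 → 4-byte char #5 = F0 93 80 B5.
Offset 13: leading byte 0x25 = 00100101 → 1-byte char #6 = 25.
Offset 14: leading byte 0xF4 = 11110100 → 4-byte char #7 = F4 8A 87 84.
Offset 18: leading byte 0xE1 = 11100001 → 3-byte char #8 = E1 B7 81.
Offset 21: leading byte 0xD8 = 11011000 → 2-byte char #9 = D8 96.
Offset 23: leading byte 0xF0 = 11110000 → 4-byte char #10 = F0 98 88 86.
Offset 27: leading byte 0xEE = 11101110 → 3-byte char #11 = EE 96 B5.
Leading byte 0xEE = 11101110 matches 1110xxxx → 3-byte sequence.
Byte 1: 0xEE = 11101110, payload 1110 (4 bits).
Byte 2: 0x96 = 10010110 (10xxxxxx ✓), payload 010110.
Byte 3: 0xB5 = 10110101 (10xxxxxx ✓), payload 110101.
Concatenate: 1110010110110101 = 0xE5B5 (16 bits → U+E5B5).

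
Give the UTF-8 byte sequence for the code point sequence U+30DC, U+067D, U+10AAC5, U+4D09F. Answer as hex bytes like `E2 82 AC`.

U+30DC: 3-byte form → E3 83 9C.
U+067D: 2-byte form → D9 BD.
U+10AAC5: 4-byte form → F4 8A AB 85.
U+4D09F: 4-byte form → F1 8D 82 9F.
Concatenated (13 bytes): E3 83 9C D9 BD F4 8A AB 85 F1 8D 82 9F.

E3 83 9C D9 BD F4 8A AB 85 F1 8D 82 9F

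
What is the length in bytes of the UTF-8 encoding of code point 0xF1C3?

U+F1C3 = 0xF1C3. UTF-8 uses 1 byte below 0x80, 2 below 0x800, 3 below 0x10000, 4 up to 0x10FFFF. 0xF1C3 is in U+0800–U+FFFF → 3 bytes.

3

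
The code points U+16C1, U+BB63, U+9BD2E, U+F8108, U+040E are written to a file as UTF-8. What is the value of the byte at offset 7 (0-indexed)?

U+16C1 → 3-byte form E1 9B 81 at offsets 0–2.
U+BB63 → 3-byte form EB AD A3 at offsets 3–5.
U+9BD2E → 4-byte form F2 9B B4 AE at offsets 6–9.
Offset 7 falls in char 3's range; it's byte 2 of F2 9B B4 AE = 0x9B.

0x9B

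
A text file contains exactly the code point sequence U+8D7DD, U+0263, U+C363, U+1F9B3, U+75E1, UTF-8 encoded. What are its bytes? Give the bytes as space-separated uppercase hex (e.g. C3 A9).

F2 8D 9F 9D C9 A3 EC 8D A3 F0 9F A6 B3 E7 97 A1

U+8D7DD: 4-byte form → F2 8D 9F 9D.
U+0263: 2-byte form → C9 A3.
U+C363: 3-byte form → EC 8D A3.
U+1F9B3: 4-byte form → F0 9F A6 B3.
U+75E1: 3-byte form → E7 97 A1.
Concatenated (16 bytes): F2 8D 9F 9D C9 A3 EC 8D A3 F0 9F A6 B3 E7 97 A1.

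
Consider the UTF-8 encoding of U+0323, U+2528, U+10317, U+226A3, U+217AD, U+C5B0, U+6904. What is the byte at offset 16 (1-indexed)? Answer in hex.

1-indexed offset 16 is 0-indexed offset 15.
U+0323 → 2-byte form CC A3 at offsets 0–1.
U+2528 → 3-byte form E2 94 A8 at offsets 2–4.
U+10317 → 4-byte form F0 90 8C 97 at offsets 5–8.
U+226A3 → 4-byte form F0 A2 9A A3 at offsets 9–12.
U+217AD → 4-byte form F0 A1 9E AD at offsets 13–16.
Offset 15 falls in char 5's range; it's byte 3 of F0 A1 9E AD = 0x9E.

0x9E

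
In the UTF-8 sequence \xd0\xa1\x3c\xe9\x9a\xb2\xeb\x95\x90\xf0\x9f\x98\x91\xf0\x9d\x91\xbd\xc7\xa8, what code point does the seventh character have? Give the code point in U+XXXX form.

Offset 0: leading byte 0xD0 = 11010000 → 2-byte char #1 = D0 A1.
Offset 2: leading byte 0x3C = 00111100 → 1-byte char #2 = 3C.
Offset 3: leading byte 0xE9 = 11101001 → 3-byte char #3 = E9 9A B2.
Offset 6: leading byte 0xEB = 11101011 → 3-byte char #4 = EB 95 90.
Offset 9: leading byte 0xF0 = 11110000 → 4-byte char #5 = F0 9F 98 91.
Offset 13: leading byte 0xF0 = 11110000 → 4-byte char #6 = F0 9D 91 BD.
Offset 17: leading byte 0xC7 = 11000111 → 2-byte char #7 = C7 A8.
Leading byte 0xC7 = 11000111 matches 110xxxxx → 2-byte sequence.
Byte 1: 0xC7 = 11000111, payload 00111 (5 bits).
Byte 2: 0xA8 = 10101000 (10xxxxxx ✓), payload 101000.
Concatenate: 00111101000 = 0x1E8 (11 bits → U+01E8).

U+01E8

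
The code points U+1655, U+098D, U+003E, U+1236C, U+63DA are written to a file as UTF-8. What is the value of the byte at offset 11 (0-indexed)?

U+1655 → 3-byte form E1 99 95 at offsets 0–2.
U+098D → 3-byte form E0 A6 8D at offsets 3–5.
U+003E → 1-byte form 3E at offsets 6–6.
U+1236C → 4-byte form F0 92 8D AC at offsets 7–10.
U+63DA → 3-byte form E6 8F 9A at offsets 11–13.
Offset 11 falls in char 5's range; it's byte 1 of E6 8F 9A = 0xE6.

0xE6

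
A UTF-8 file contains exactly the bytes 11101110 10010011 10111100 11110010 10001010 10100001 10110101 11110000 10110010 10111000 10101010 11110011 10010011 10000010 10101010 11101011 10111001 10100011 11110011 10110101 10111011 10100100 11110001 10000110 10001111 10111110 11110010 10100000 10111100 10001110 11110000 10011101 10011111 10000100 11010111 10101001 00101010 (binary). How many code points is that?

Byte at offset 0: 0xEE = 11101110 → 3-byte char (#1). Advance 3.
Byte at offset 3: 0xF2 = 11110010 → 4-byte char (#2). Advance 4.
Byte at offset 7: 0xF0 = 11110000 → 4-byte char (#3). Advance 4.
Byte at offset 11: 0xF3 = 11110011 → 4-byte char (#4). Advance 4.
Byte at offset 15: 0xEB = 11101011 → 3-byte char (#5). Advance 3.
Byte at offset 18: 0xF3 = 11110011 → 4-byte char (#6). Advance 4.
Byte at offset 22: 0xF1 = 11110001 → 4-byte char (#7). Advance 4.
Byte at offset 26: 0xF2 = 11110010 → 4-byte char (#8). Advance 4.
Byte at offset 30: 0xF0 = 11110000 → 4-byte char (#9). Advance 4.
Byte at offset 34: 0xD7 = 11010111 → 2-byte char (#10). Advance 2.
Byte at offset 36: 0x2A = 00101010 → 1-byte char (#11). Advance 1.
Reached end at offset 37 after 11 code points.

11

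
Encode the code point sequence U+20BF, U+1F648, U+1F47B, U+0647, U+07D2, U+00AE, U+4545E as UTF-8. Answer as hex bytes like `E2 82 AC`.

E2 82 BF F0 9F 99 88 F0 9F 91 BB D9 87 DF 92 C2 AE F1 85 91 9E

U+20BF: 3-byte form → E2 82 BF.
U+1F648: 4-byte form → F0 9F 99 88.
U+1F47B: 4-byte form → F0 9F 91 BB.
U+0647: 2-byte form → D9 87.
U+07D2: 2-byte form → DF 92.
U+00AE: 2-byte form → C2 AE.
U+4545E: 4-byte form → F1 85 91 9E.
Concatenated (21 bytes): E2 82 BF F0 9F 99 88 F0 9F 91 BB D9 87 DF 92 C2 AE F1 85 91 9E.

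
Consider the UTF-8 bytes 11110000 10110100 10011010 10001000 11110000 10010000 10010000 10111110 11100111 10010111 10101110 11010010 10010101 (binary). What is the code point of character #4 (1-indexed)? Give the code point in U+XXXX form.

Offset 0: leading byte 0xF0 = 11110000 → 4-byte char #1 = F0 B4 9A 88.
Offset 4: leading byte 0xF0 = 11110000 → 4-byte char #2 = F0 90 90 BE.
Offset 8: leading byte 0xE7 = 11100111 → 3-byte char #3 = E7 97 AE.
Offset 11: leading byte 0xD2 = 11010010 → 2-byte char #4 = D2 95.
Leading byte 0xD2 = 11010010 matches 110xxxxx → 2-byte sequence.
Byte 1: 0xD2 = 11010010, payload 10010 (5 bits).
Byte 2: 0x95 = 10010101 (10xxxxxx ✓), payload 010101.
Concatenate: 10010010101 = 0x495 (11 bits → U+0495).

U+0495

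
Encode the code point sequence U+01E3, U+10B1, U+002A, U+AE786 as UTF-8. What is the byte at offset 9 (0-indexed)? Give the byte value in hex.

U+01E3 → 2-byte form C7 A3 at offsets 0–1.
U+10B1 → 3-byte form E1 82 B1 at offsets 2–4.
U+002A → 1-byte form 2A at offsets 5–5.
U+AE786 → 4-byte form F2 AE 9E 86 at offsets 6–9.
Offset 9 falls in char 4's range; it's byte 4 of F2 AE 9E 86 = 0x86.

0x86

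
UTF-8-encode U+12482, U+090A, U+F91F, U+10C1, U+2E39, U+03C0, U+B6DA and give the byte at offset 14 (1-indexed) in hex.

0xE2

1-indexed offset 14 is 0-indexed offset 13.
U+12482 → 4-byte form F0 92 92 82 at offsets 0–3.
U+090A → 3-byte form E0 A4 8A at offsets 4–6.
U+F91F → 3-byte form EF A4 9F at offsets 7–9.
U+10C1 → 3-byte form E1 83 81 at offsets 10–12.
U+2E39 → 3-byte form E2 B8 B9 at offsets 13–15.
Offset 13 falls in char 5's range; it's byte 1 of E2 B8 B9 = 0xE2.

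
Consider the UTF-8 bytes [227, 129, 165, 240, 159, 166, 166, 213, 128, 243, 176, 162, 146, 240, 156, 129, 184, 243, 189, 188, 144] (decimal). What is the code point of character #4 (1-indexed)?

Offset 0: leading byte 0xE3 = 11100011 → 3-byte char #1 = E3 81 A5.
Offset 3: leading byte 0xF0 = 11110000 → 4-byte char #2 = F0 9F A6 A6.
Offset 7: leading byte 0xD5 = 11010101 → 2-byte char #3 = D5 80.
Offset 9: leading byte 0xF3 = 11110011 → 4-byte char #4 = F3 B0 A2 92.
Leading byte 0xF3 = 11110011 matches 11110xxx → 4-byte sequence.
Byte 1: 0xF3 = 11110011, payload 011 (3 bits).
Byte 2: 0xB0 = 10110000 (10xxxxxx ✓), payload 110000.
Byte 3: 0xA2 = 10100010 (10xxxxxx ✓), payload 100010.
Byte 4: 0x92 = 10010010 (10xxxxxx ✓), payload 010010.
Concatenate: 011110000100010010010 = 0xF0892 (21 bits → U+F0892).

U+F0892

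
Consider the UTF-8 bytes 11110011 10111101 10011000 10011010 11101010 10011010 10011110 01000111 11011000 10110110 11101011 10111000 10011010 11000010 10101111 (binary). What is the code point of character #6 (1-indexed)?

U+00AF

Offset 0: leading byte 0xF3 = 11110011 → 4-byte char #1 = F3 BD 98 9A.
Offset 4: leading byte 0xEA = 11101010 → 3-byte char #2 = EA 9A 9E.
Offset 7: leading byte 0x47 = 01000111 → 1-byte char #3 = 47.
Offset 8: leading byte 0xD8 = 11011000 → 2-byte char #4 = D8 B6.
Offset 10: leading byte 0xEB = 11101011 → 3-byte char #5 = EB B8 9A.
Offset 13: leading byte 0xC2 = 11000010 → 2-byte char #6 = C2 AF.
Leading byte 0xC2 = 11000010 matches 110xxxxx → 2-byte sequence.
Byte 1: 0xC2 = 11000010, payload 00010 (5 bits).
Byte 2: 0xAF = 10101111 (10xxxxxx ✓), payload 101111.
Concatenate: 00010101111 = 0xAF (11 bits → U+00AF).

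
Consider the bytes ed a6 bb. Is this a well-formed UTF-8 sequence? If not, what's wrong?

Structurally a 3-byte sequence; payload = 0xD9BB.
But 0xD9BB is in U+D800–U+DFFF, the surrogate range. Surrogates are not Unicode scalar values and are forbidden in UTF-8.

invalid (encodes a surrogate (U+D800–U+DFFF))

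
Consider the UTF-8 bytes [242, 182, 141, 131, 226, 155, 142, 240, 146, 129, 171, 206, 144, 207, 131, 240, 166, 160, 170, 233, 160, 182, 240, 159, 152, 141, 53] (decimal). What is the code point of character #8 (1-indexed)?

Offset 0: leading byte 0xF2 = 11110010 → 4-byte char #1 = F2 B6 8D 83.
Offset 4: leading byte 0xE2 = 11100010 → 3-byte char #2 = E2 9B 8E.
Offset 7: leading byte 0xF0 = 11110000 → 4-byte char #3 = F0 92 81 AB.
Offset 11: leading byte 0xCE = 11001110 → 2-byte char #4 = CE 90.
Offset 13: leading byte 0xCF = 11001111 → 2-byte char #5 = CF 83.
Offset 15: leading byte 0xF0 = 11110000 → 4-byte char #6 = F0 A6 A0 AA.
Offset 19: leading byte 0xE9 = 11101001 → 3-byte char #7 = E9 A0 B6.
Offset 22: leading byte 0xF0 = 11110000 → 4-byte char #8 = F0 9F 98 8D.
Leading byte 0xF0 = 11110000 matches 11110xxx → 4-byte sequence.
Byte 1: 0xF0 = 11110000, payload 000 (3 bits).
Byte 2: 0x9F = 10011111 (10xxxxxx ✓), payload 011111.
Byte 3: 0x98 = 10011000 (10xxxxxx ✓), payload 011000.
Byte 4: 0x8D = 10001101 (10xxxxxx ✓), payload 001101.
Concatenate: 000011111011000001101 = 0x1F60D (21 bits → U+1F60D).

U+1F60D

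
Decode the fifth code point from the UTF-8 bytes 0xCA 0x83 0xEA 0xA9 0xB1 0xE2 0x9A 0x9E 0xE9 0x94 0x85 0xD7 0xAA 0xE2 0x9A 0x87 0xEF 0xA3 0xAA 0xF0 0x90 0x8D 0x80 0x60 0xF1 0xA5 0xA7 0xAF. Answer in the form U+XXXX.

Offset 0: leading byte 0xCA = 11001010 → 2-byte char #1 = CA 83.
Offset 2: leading byte 0xEA = 11101010 → 3-byte char #2 = EA A9 B1.
Offset 5: leading byte 0xE2 = 11100010 → 3-byte char #3 = E2 9A 9E.
Offset 8: leading byte 0xE9 = 11101001 → 3-byte char #4 = E9 94 85.
Offset 11: leading byte 0xD7 = 11010111 → 2-byte char #5 = D7 AA.
Leading byte 0xD7 = 11010111 matches 110xxxxx → 2-byte sequence.
Byte 1: 0xD7 = 11010111, payload 10111 (5 bits).
Byte 2: 0xAA = 10101010 (10xxxxxx ✓), payload 101010.
Concatenate: 10111101010 = 0x5EA (11 bits → U+05EA).

U+05EA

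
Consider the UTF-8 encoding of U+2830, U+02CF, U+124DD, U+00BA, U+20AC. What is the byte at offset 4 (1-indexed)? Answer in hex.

1-indexed offset 4 is 0-indexed offset 3.
U+2830 → 3-byte form E2 A0 B0 at offsets 0–2.
U+02CF → 2-byte form CB 8F at offsets 3–4.
Offset 3 falls in char 2's range; it's byte 1 of CB 8F = 0xCB.

0xCB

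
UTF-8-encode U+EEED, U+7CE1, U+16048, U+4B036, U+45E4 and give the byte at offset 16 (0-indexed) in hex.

U+EEED → 3-byte form EE BB AD at offsets 0–2.
U+7CE1 → 3-byte form E7 B3 A1 at offsets 3–5.
U+16048 → 4-byte form F0 96 81 88 at offsets 6–9.
U+4B036 → 4-byte form F1 8B 80 B6 at offsets 10–13.
U+45E4 → 3-byte form E4 97 A4 at offsets 14–16.
Offset 16 falls in char 5's range; it's byte 3 of E4 97 A4 = 0xA4.

0xA4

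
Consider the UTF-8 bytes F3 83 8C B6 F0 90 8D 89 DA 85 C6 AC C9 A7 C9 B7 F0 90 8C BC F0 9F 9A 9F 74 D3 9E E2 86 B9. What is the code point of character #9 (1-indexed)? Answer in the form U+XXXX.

Offset 0: leading byte 0xF3 = 11110011 → 4-byte char #1 = F3 83 8C B6.
Offset 4: leading byte 0xF0 = 11110000 → 4-byte char #2 = F0 90 8D 89.
Offset 8: leading byte 0xDA = 11011010 → 2-byte char #3 = DA 85.
Offset 10: leading byte 0xC6 = 11000110 → 2-byte char #4 = C6 AC.
Offset 12: leading byte 0xC9 = 11001001 → 2-byte char #5 = C9 A7.
Offset 14: leading byte 0xC9 = 11001001 → 2-byte char #6 = C9 B7.
Offset 16: leading byte 0xF0 = 11110000 → 4-byte char #7 = F0 90 8C BC.
Offset 20: leading byte 0xF0 = 11110000 → 4-byte char #8 = F0 9F 9A 9F.
Offset 24: leading byte 0x74 = 01110100 → 1-byte char #9 = 74.
Leading byte 0x74 = 01110100 matches 0xxxxxxx → 1-byte sequence.
Byte 1: 0x74 = 01110100, payload 1110100 (7 bits).
Concatenate: 1110100 = 0x74 (7 bits → U+0074).

U+0074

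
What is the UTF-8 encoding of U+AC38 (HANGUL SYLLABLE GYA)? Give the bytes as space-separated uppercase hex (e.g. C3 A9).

EA B0 B8

U+AC38 = 0xAC38 = 44088 decimal. In range U+0800–U+FFFF → 3-byte form: 1110xxxx 10xxxxxx 10xxxxxx.
Binary (16 bits): 1010110000111000.
Split 4+6+6: 1010 | 110000 | 111000.
Byte 1: 11101010 = 0xEA.
Byte 2: 10110000 = 0xB0.
Byte 3: 10111000 = 0xB8.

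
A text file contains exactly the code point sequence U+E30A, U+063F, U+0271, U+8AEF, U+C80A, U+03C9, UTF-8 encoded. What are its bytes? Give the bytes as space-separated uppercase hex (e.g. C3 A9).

EE 8C 8A D8 BF C9 B1 E8 AB AF EC A0 8A CF 89

U+E30A: 3-byte form → EE 8C 8A.
U+063F: 2-byte form → D8 BF.
U+0271: 2-byte form → C9 B1.
U+8AEF: 3-byte form → E8 AB AF.
U+C80A: 3-byte form → EC A0 8A.
U+03C9: 2-byte form → CF 89.
Concatenated (15 bytes): EE 8C 8A D8 BF C9 B1 E8 AB AF EC A0 8A CF 89.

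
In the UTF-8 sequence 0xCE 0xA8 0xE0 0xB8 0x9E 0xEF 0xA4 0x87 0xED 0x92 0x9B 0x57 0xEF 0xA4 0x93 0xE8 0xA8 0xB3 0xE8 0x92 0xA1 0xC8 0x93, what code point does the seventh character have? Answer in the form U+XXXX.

Offset 0: leading byte 0xCE = 11001110 → 2-byte char #1 = CE A8.
Offset 2: leading byte 0xE0 = 11100000 → 3-byte char #2 = E0 B8 9E.
Offset 5: leading byte 0xEF = 11101111 → 3-byte char #3 = EF A4 87.
Offset 8: leading byte 0xED = 11101101 → 3-byte char #4 = ED 92 9B.
Offset 11: leading byte 0x57 = 01010111 → 1-byte char #5 = 57.
Offset 12: leading byte 0xEF = 11101111 → 3-byte char #6 = EF A4 93.
Offset 15: leading byte 0xE8 = 11101000 → 3-byte char #7 = E8 A8 B3.
Leading byte 0xE8 = 11101000 matches 1110xxxx → 3-byte sequence.
Byte 1: 0xE8 = 11101000, payload 1000 (4 bits).
Byte 2: 0xA8 = 10101000 (10xxxxxx ✓), payload 101000.
Byte 3: 0xB3 = 10110011 (10xxxxxx ✓), payload 110011.
Concatenate: 1000101000110011 = 0x8A33 (16 bits → U+8A33).

U+8A33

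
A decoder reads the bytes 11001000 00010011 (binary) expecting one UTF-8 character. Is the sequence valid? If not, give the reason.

invalid (non-continuation byte where continuation expected)

Leading byte 0xC8 = 11001000 → 2-byte form.
Byte 2 is 0x13 = 00010011, which is not 10xxxxxx — expected a continuation byte.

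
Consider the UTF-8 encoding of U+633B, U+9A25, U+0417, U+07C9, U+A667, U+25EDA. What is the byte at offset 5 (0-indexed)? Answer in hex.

0xA5

U+633B → 3-byte form E6 8C BB at offsets 0–2.
U+9A25 → 3-byte form E9 A8 A5 at offsets 3–5.
Offset 5 falls in char 2's range; it's byte 3 of E9 A8 A5 = 0xA5.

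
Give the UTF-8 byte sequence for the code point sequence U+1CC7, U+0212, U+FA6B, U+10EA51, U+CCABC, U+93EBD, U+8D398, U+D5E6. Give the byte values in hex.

U+1CC7: 3-byte form → E1 B3 87.
U+0212: 2-byte form → C8 92.
U+FA6B: 3-byte form → EF A9 AB.
U+10EA51: 4-byte form → F4 8E A9 91.
U+CCABC: 4-byte form → F3 8C AA BC.
U+93EBD: 4-byte form → F2 93 BA BD.
U+8D398: 4-byte form → F2 8D 8E 98.
U+D5E6: 3-byte form → ED 97 A6.
Concatenated (27 bytes): E1 B3 87 C8 92 EF A9 AB F4 8E A9 91 F3 8C AA BC F2 93 BA BD F2 8D 8E 98 ED 97 A6.

E1 B3 87 C8 92 EF A9 AB F4 8E A9 91 F3 8C AA BC F2 93 BA BD F2 8D 8E 98 ED 97 A6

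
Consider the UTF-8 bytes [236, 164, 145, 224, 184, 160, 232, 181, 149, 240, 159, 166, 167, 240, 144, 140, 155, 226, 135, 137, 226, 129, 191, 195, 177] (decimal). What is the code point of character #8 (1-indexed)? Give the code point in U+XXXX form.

U+00F1

Offset 0: leading byte 0xEC = 11101100 → 3-byte char #1 = EC A4 91.
Offset 3: leading byte 0xE0 = 11100000 → 3-byte char #2 = E0 B8 A0.
Offset 6: leading byte 0xE8 = 11101000 → 3-byte char #3 = E8 B5 95.
Offset 9: leading byte 0xF0 = 11110000 → 4-byte char #4 = F0 9F A6 A7.
Offset 13: leading byte 0xF0 = 11110000 → 4-byte char #5 = F0 90 8C 9B.
Offset 17: leading byte 0xE2 = 11100010 → 3-byte char #6 = E2 87 89.
Offset 20: leading byte 0xE2 = 11100010 → 3-byte char #7 = E2 81 BF.
Offset 23: leading byte 0xC3 = 11000011 → 2-byte char #8 = C3 B1.
Leading byte 0xC3 = 11000011 matches 110xxxxx → 2-byte sequence.
Byte 1: 0xC3 = 11000011, payload 00011 (5 bits).
Byte 2: 0xB1 = 10110001 (10xxxxxx ✓), payload 110001.
Concatenate: 00011110001 = 0xF1 (11 bits → U+00F1).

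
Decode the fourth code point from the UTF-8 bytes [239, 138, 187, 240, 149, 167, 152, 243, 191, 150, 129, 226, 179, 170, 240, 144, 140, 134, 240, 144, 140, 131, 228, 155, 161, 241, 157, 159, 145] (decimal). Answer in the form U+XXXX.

U+2CEA

Offset 0: leading byte 0xEF = 11101111 → 3-byte char #1 = EF 8A BB.
Offset 3: leading byte 0xF0 = 11110000 → 4-byte char #2 = F0 95 A7 98.
Offset 7: leading byte 0xF3 = 11110011 → 4-byte char #3 = F3 BF 96 81.
Offset 11: leading byte 0xE2 = 11100010 → 3-byte char #4 = E2 B3 AA.
Leading byte 0xE2 = 11100010 matches 1110xxxx → 3-byte sequence.
Byte 1: 0xE2 = 11100010, payload 0010 (4 bits).
Byte 2: 0xB3 = 10110011 (10xxxxxx ✓), payload 110011.
Byte 3: 0xAA = 10101010 (10xxxxxx ✓), payload 101010.
Concatenate: 0010110011101010 = 0x2CEA (16 bits → U+2CEA).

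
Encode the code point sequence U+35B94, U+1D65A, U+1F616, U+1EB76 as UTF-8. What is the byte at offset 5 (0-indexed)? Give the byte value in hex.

U+35B94 → 4-byte form F0 B5 AE 94 at offsets 0–3.
U+1D65A → 4-byte form F0 9D 99 9A at offsets 4–7.
Offset 5 falls in char 2's range; it's byte 2 of F0 9D 99 9A = 0x9D.

0x9D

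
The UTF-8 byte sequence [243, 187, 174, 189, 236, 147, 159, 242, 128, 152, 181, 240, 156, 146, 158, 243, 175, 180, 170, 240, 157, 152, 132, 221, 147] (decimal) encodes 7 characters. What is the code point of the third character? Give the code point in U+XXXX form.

Offset 0: leading byte 0xF3 = 11110011 → 4-byte char #1 = F3 BB AE BD.
Offset 4: leading byte 0xEC = 11101100 → 3-byte char #2 = EC 93 9F.
Offset 7: leading byte 0xF2 = 11110010 → 4-byte char #3 = F2 80 98 B5.
Leading byte 0xF2 = 11110010 matches 11110xxx → 4-byte sequence.
Byte 1: 0xF2 = 11110010, payload 010 (3 bits).
Byte 2: 0x80 = 10000000 (10xxxxxx ✓), payload 000000.
Byte 3: 0x98 = 10011000 (10xxxxxx ✓), payload 011000.
Byte 4: 0xB5 = 10110101 (10xxxxxx ✓), payload 110101.
Concatenate: 010000000011000110101 = 0x80635 (21 bits → U+80635).

U+80635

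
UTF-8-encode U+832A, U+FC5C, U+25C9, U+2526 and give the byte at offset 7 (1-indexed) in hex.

1-indexed offset 7 is 0-indexed offset 6.
U+832A → 3-byte form E8 8C AA at offsets 0–2.
U+FC5C → 3-byte form EF B1 9C at offsets 3–5.
U+25C9 → 3-byte form E2 97 89 at offsets 6–8.
Offset 6 falls in char 3's range; it's byte 1 of E2 97 89 = 0xE2.

0xE2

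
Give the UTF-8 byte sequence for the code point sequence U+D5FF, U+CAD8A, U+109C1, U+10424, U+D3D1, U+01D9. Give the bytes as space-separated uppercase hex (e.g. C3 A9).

ED 97 BF F3 8A B6 8A F0 90 A7 81 F0 90 90 A4 ED 8F 91 C7 99

U+D5FF: 3-byte form → ED 97 BF.
U+CAD8A: 4-byte form → F3 8A B6 8A.
U+109C1: 4-byte form → F0 90 A7 81.
U+10424: 4-byte form → F0 90 90 A4.
U+D3D1: 3-byte form → ED 8F 91.
U+01D9: 2-byte form → C7 99.
Concatenated (20 bytes): ED 97 BF F3 8A B6 8A F0 90 A7 81 F0 90 90 A4 ED 8F 91 C7 99.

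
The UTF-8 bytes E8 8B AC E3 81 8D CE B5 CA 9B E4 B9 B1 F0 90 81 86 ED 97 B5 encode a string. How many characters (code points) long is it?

7

Byte at offset 0: 0xE8 = 11101000 → 3-byte char (#1). Advance 3.
Byte at offset 3: 0xE3 = 11100011 → 3-byte char (#2). Advance 3.
Byte at offset 6: 0xCE = 11001110 → 2-byte char (#3). Advance 2.
Byte at offset 8: 0xCA = 11001010 → 2-byte char (#4). Advance 2.
Byte at offset 10: 0xE4 = 11100100 → 3-byte char (#5). Advance 3.
Byte at offset 13: 0xF0 = 11110000 → 4-byte char (#6). Advance 4.
Byte at offset 17: 0xED = 11101101 → 3-byte char (#7). Advance 3.
Reached end at offset 20 after 7 code points.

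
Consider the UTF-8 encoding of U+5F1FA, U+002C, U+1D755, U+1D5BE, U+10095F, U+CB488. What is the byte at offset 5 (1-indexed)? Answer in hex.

1-indexed offset 5 is 0-indexed offset 4.
U+5F1FA → 4-byte form F1 9F 87 BA at offsets 0–3.
U+002C → 1-byte form 2C at offsets 4–4.
Offset 4 falls in char 2's range; it's byte 1 of 2C = 0x2C.

0x2C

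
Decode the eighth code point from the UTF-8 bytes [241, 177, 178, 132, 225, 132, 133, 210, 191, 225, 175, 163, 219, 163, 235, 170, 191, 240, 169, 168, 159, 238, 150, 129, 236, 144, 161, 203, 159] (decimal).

U+E581

Offset 0: leading byte 0xF1 = 11110001 → 4-byte char #1 = F1 B1 B2 84.
Offset 4: leading byte 0xE1 = 11100001 → 3-byte char #2 = E1 84 85.
Offset 7: leading byte 0xD2 = 11010010 → 2-byte char #3 = D2 BF.
Offset 9: leading byte 0xE1 = 11100001 → 3-byte char #4 = E1 AF A3.
Offset 12: leading byte 0xDB = 11011011 → 2-byte char #5 = DB A3.
Offset 14: leading byte 0xEB = 11101011 → 3-byte char #6 = EB AA BF.
Offset 17: leading byte 0xF0 = 11110000 → 4-byte char #7 = F0 A9 A8 9F.
Offset 21: leading byte 0xEE = 11101110 → 3-byte char #8 = EE 96 81.
Leading byte 0xEE = 11101110 matches 1110xxxx → 3-byte sequence.
Byte 1: 0xEE = 11101110, payload 1110 (4 bits).
Byte 2: 0x96 = 10010110 (10xxxxxx ✓), payload 010110.
Byte 3: 0x81 = 10000001 (10xxxxxx ✓), payload 000001.
Concatenate: 1110010110000001 = 0xE581 (16 bits → U+E581).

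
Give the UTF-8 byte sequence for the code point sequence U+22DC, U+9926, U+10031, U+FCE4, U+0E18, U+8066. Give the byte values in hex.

E2 8B 9C E9 A4 A6 F0 90 80 B1 EF B3 A4 E0 B8 98 E8 81 A6

U+22DC: 3-byte form → E2 8B 9C.
U+9926: 3-byte form → E9 A4 A6.
U+10031: 4-byte form → F0 90 80 B1.
U+FCE4: 3-byte form → EF B3 A4.
U+0E18: 3-byte form → E0 B8 98.
U+8066: 3-byte form → E8 81 A6.
Concatenated (19 bytes): E2 8B 9C E9 A4 A6 F0 90 80 B1 EF B3 A4 E0 B8 98 E8 81 A6.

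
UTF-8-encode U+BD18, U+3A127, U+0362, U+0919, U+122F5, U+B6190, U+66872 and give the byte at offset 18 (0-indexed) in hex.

0x86

U+BD18 → 3-byte form EB B4 98 at offsets 0–2.
U+3A127 → 4-byte form F0 BA 84 A7 at offsets 3–6.
U+0362 → 2-byte form CD A2 at offsets 7–8.
U+0919 → 3-byte form E0 A4 99 at offsets 9–11.
U+122F5 → 4-byte form F0 92 8B B5 at offsets 12–15.
U+B6190 → 4-byte form F2 B6 86 90 at offsets 16–19.
Offset 18 falls in char 6's range; it's byte 3 of F2 B6 86 90 = 0x86.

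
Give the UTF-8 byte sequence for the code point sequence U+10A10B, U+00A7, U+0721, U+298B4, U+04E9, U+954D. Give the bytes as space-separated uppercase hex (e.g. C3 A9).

U+10A10B: 4-byte form → F4 8A 84 8B.
U+00A7: 2-byte form → C2 A7.
U+0721: 2-byte form → DC A1.
U+298B4: 4-byte form → F0 A9 A2 B4.
U+04E9: 2-byte form → D3 A9.
U+954D: 3-byte form → E9 95 8D.
Concatenated (17 bytes): F4 8A 84 8B C2 A7 DC A1 F0 A9 A2 B4 D3 A9 E9 95 8D.

F4 8A 84 8B C2 A7 DC A1 F0 A9 A2 B4 D3 A9 E9 95 8D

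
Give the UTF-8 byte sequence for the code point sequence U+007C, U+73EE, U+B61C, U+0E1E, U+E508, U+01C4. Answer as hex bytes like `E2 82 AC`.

7C E7 8F AE EB 98 9C E0 B8 9E EE 94 88 C7 84

U+007C: 1-byte form → 7C.
U+73EE: 3-byte form → E7 8F AE.
U+B61C: 3-byte form → EB 98 9C.
U+0E1E: 3-byte form → E0 B8 9E.
U+E508: 3-byte form → EE 94 88.
U+01C4: 2-byte form → C7 84.
Concatenated (15 bytes): 7C E7 8F AE EB 98 9C E0 B8 9E EE 94 88 C7 84.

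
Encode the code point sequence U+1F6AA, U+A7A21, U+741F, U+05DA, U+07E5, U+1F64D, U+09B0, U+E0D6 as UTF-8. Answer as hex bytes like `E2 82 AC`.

F0 9F 9A AA F2 A7 A8 A1 E7 90 9F D7 9A DF A5 F0 9F 99 8D E0 A6 B0 EE 83 96

U+1F6AA: 4-byte form → F0 9F 9A AA.
U+A7A21: 4-byte form → F2 A7 A8 A1.
U+741F: 3-byte form → E7 90 9F.
U+05DA: 2-byte form → D7 9A.
U+07E5: 2-byte form → DF A5.
U+1F64D: 4-byte form → F0 9F 99 8D.
U+09B0: 3-byte form → E0 A6 B0.
U+E0D6: 3-byte form → EE 83 96.
Concatenated (25 bytes): F0 9F 9A AA F2 A7 A8 A1 E7 90 9F D7 9A DF A5 F0 9F 99 8D E0 A6 B0 EE 83 96.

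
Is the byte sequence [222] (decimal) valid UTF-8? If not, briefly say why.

Leading byte 0xDE = 11011110 → 2-byte form, but only 1 byte is present.

invalid (sequence truncated)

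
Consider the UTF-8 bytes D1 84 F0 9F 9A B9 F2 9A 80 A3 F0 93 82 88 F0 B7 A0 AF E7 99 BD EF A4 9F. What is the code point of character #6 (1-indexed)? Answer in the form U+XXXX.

Offset 0: leading byte 0xD1 = 11010001 → 2-byte char #1 = D1 84.
Offset 2: leading byte 0xF0 = 11110000 → 4-byte char #2 = F0 9F 9A B9.
Offset 6: leading byte 0xF2 = 11110010 → 4-byte char #3 = F2 9A 80 A3.
Offset 10: leading byte 0xF0 = 11110000 → 4-byte char #4 = F0 93 82 88.
Offset 14: leading byte 0xF0 = 11110000 → 4-byte char #5 = F0 B7 A0 AF.
Offset 18: leading byte 0xE7 = 11100111 → 3-byte char #6 = E7 99 BD.
Leading byte 0xE7 = 11100111 matches 1110xxxx → 3-byte sequence.
Byte 1: 0xE7 = 11100111, payload 0111 (4 bits).
Byte 2: 0x99 = 10011001 (10xxxxxx ✓), payload 011001.
Byte 3: 0xBD = 10111101 (10xxxxxx ✓), payload 111101.
Concatenate: 0111011001111101 = 0x767D (16 bits → U+767D).

U+767D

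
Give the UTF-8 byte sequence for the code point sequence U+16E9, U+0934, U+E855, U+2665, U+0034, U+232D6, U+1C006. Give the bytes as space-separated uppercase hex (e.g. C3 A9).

E1 9B A9 E0 A4 B4 EE A1 95 E2 99 A5 34 F0 A3 8B 96 F0 9C 80 86

U+16E9: 3-byte form → E1 9B A9.
U+0934: 3-byte form → E0 A4 B4.
U+E855: 3-byte form → EE A1 95.
U+2665: 3-byte form → E2 99 A5.
U+0034: 1-byte form → 34.
U+232D6: 4-byte form → F0 A3 8B 96.
U+1C006: 4-byte form → F0 9C 80 86.
Concatenated (21 bytes): E1 9B A9 E0 A4 B4 EE A1 95 E2 99 A5 34 F0 A3 8B 96 F0 9C 80 86.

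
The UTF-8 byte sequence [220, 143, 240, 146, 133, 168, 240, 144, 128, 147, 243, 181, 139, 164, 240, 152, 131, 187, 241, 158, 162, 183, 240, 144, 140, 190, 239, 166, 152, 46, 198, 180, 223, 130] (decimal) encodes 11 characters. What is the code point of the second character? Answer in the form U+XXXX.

Offset 0: leading byte 0xDC = 11011100 → 2-byte char #1 = DC 8F.
Offset 2: leading byte 0xF0 = 11110000 → 4-byte char #2 = F0 92 85 A8.
Leading byte 0xF0 = 11110000 matches 11110xxx → 4-byte sequence.
Byte 1: 0xF0 = 11110000, payload 000 (3 bits).
Byte 2: 0x92 = 10010010 (10xxxxxx ✓), payload 010010.
Byte 3: 0x85 = 10000101 (10xxxxxx ✓), payload 000101.
Byte 4: 0xA8 = 10101000 (10xxxxxx ✓), payload 101000.
Concatenate: 000010010000101101000 = 0x12168 (21 bits → U+12168).

U+12168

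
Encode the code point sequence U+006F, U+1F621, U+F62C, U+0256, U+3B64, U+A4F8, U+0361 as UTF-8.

6F F0 9F 98 A1 EF 98 AC C9 96 E3 AD A4 EA 93 B8 CD A1

U+006F: 1-byte form → 6F.
U+1F621: 4-byte form → F0 9F 98 A1.
U+F62C: 3-byte form → EF 98 AC.
U+0256: 2-byte form → C9 96.
U+3B64: 3-byte form → E3 AD A4.
U+A4F8: 3-byte form → EA 93 B8.
U+0361: 2-byte form → CD A1.
Concatenated (18 bytes): 6F F0 9F 98 A1 EF 98 AC C9 96 E3 AD A4 EA 93 B8 CD A1.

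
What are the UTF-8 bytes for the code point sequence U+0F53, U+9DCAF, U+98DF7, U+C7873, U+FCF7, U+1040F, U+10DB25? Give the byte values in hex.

E0 BD 93 F2 9D B2 AF F2 98 B7 B7 F3 87 A1 B3 EF B3 B7 F0 90 90 8F F4 8D AC A5

U+0F53: 3-byte form → E0 BD 93.
U+9DCAF: 4-byte form → F2 9D B2 AF.
U+98DF7: 4-byte form → F2 98 B7 B7.
U+C7873: 4-byte form → F3 87 A1 B3.
U+FCF7: 3-byte form → EF B3 B7.
U+1040F: 4-byte form → F0 90 90 8F.
U+10DB25: 4-byte form → F4 8D AC A5.
Concatenated (26 bytes): E0 BD 93 F2 9D B2 AF F2 98 B7 B7 F3 87 A1 B3 EF B3 B7 F0 90 90 8F F4 8D AC A5.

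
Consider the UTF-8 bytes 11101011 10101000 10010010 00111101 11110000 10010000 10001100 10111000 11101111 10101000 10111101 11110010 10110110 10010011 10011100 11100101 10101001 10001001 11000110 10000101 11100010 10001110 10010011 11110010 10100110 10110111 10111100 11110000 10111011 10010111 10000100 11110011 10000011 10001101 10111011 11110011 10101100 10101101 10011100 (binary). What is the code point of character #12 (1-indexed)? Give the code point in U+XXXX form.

Offset 0: leading byte 0xEB = 11101011 → 3-byte char #1 = EB A8 92.
Offset 3: leading byte 0x3D = 00111101 → 1-byte char #2 = 3D.
Offset 4: leading byte 0xF0 = 11110000 → 4-byte char #3 = F0 90 8C B8.
Offset 8: leading byte 0xEF = 11101111 → 3-byte char #4 = EF A8 BD.
Offset 11: leading byte 0xF2 = 11110010 → 4-byte char #5 = F2 B6 93 9C.
Offset 15: leading byte 0xE5 = 11100101 → 3-byte char #6 = E5 A9 89.
Offset 18: leading byte 0xC6 = 11000110 → 2-byte char #7 = C6 85.
Offset 20: leading byte 0xE2 = 11100010 → 3-byte char #8 = E2 8E 93.
Offset 23: leading byte 0xF2 = 11110010 → 4-byte char #9 = F2 A6 B7 BC.
Offset 27: leading byte 0xF0 = 11110000 → 4-byte char #10 = F0 BB 97 84.
Offset 31: leading byte 0xF3 = 11110011 → 4-byte char #11 = F3 83 8D BB.
Offset 35: leading byte 0xF3 = 11110011 → 4-byte char #12 = F3 AC AD 9C.
Leading byte 0xF3 = 11110011 matches 11110xxx → 4-byte sequence.
Byte 1: 0xF3 = 11110011, payload 011 (3 bits).
Byte 2: 0xAC = 10101100 (10xxxxxx ✓), payload 101100.
Byte 3: 0xAD = 10101101 (10xxxxxx ✓), payload 101101.
Byte 4: 0x9C = 10011100 (10xxxxxx ✓), payload 011100.
Concatenate: 011101100101101011100 = 0xECB5C (21 bits → U+ECB5C).

U+ECB5C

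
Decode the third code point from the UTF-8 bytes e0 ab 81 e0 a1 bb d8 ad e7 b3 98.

Offset 0: leading byte 0xE0 = 11100000 → 3-byte char #1 = E0 AB 81.
Offset 3: leading byte 0xE0 = 11100000 → 3-byte char #2 = E0 A1 BB.
Offset 6: leading byte 0xD8 = 11011000 → 2-byte char #3 = D8 AD.
Leading byte 0xD8 = 11011000 matches 110xxxxx → 2-byte sequence.
Byte 1: 0xD8 = 11011000, payload 11000 (5 bits).
Byte 2: 0xAD = 10101101 (10xxxxxx ✓), payload 101101.
Concatenate: 11000101101 = 0x62D (11 bits → U+062D).

U+062D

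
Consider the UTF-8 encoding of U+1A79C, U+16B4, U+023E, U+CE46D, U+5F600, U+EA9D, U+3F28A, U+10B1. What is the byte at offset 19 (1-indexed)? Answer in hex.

1-indexed offset 19 is 0-indexed offset 18.
U+1A79C → 4-byte form F0 9A 9E 9C at offsets 0–3.
U+16B4 → 3-byte form E1 9A B4 at offsets 4–6.
U+023E → 2-byte form C8 BE at offsets 7–8.
U+CE46D → 4-byte form F3 8E 91 AD at offsets 9–12.
U+5F600 → 4-byte form F1 9F 98 80 at offsets 13–16.
U+EA9D → 3-byte form EE AA 9D at offsets 17–19.
Offset 18 falls in char 6's range; it's byte 2 of EE AA 9D = 0xAA.

0xAA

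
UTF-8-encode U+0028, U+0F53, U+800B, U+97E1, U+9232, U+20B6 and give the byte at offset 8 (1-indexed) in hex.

0xE9

1-indexed offset 8 is 0-indexed offset 7.
U+0028 → 1-byte form 28 at offsets 0–0.
U+0F53 → 3-byte form E0 BD 93 at offsets 1–3.
U+800B → 3-byte form E8 80 8B at offsets 4–6.
U+97E1 → 3-byte form E9 9F A1 at offsets 7–9.
Offset 7 falls in char 4's range; it's byte 1 of E9 9F A1 = 0xE9.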